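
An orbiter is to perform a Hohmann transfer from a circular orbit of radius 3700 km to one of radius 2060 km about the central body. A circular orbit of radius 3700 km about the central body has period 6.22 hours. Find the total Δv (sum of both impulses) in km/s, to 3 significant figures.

Δv = 0.346 km/s

From Kepler's third law T² = 4π²r³/μ at r = 3700 km, T = 6.22 hours = 6.22 × 3600 s = 22392 s: μ = 4π²r³/T² = 3988.22 km³/s².
Transfer-ellipse semi-major axis a_t = (r₁ + r₂)/2 = (3700 + 2060)/2 = 2880 km.
At r₁ the circular-orbit speed is v₁ = √(μ/r₁) = 1.038218 km/s.
Transfer-orbit speed at r₁ (v² = μ(2/r − 1/a)): v_a = √[μ(2/r₁ − 1/a_t)] = 0.8780638 km/s.
First burn Δv₁ = |v_a − v₁| = 0.16015 km/s.
At r₂, v₂ = √(μ/r₂) = 1.39141 km/s.
Transfer-orbit speed at r₂: v_p = √[μ(2/r₂ − 1/a_t)] = 1.57710 km/s.
Second burn Δv₂ = |v₂ − v_p| = 0.18569 km/s.
Total Δv = Δv₁ + Δv₂ = 0.3458 km/s.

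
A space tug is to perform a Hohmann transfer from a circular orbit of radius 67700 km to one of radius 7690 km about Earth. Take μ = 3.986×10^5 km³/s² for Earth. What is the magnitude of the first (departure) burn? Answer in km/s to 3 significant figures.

The Hohmann ellipse has a_t = (r₁ + r₂)/2 = 37695 km.
On the circular orbit at r = 67700 km, v_c = √(μ/r) = 2.42647 km/s.
Transfer-orbit speed at the same r (vis-viva, a = a_t): v_t = √[μ(2/r − 1/a_t)] = 1.09596 km/s.
Δv₁ = |v_t − v_c| = |1.09596 − 2.42647| = 1.331 km/s.

Δv₁ = 1.33 km/s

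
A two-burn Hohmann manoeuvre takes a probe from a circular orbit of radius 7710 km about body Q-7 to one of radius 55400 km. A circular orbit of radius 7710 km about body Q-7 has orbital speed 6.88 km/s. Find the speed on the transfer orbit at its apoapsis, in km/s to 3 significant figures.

From the circular-orbit relation v² = μ/r at r = 7710 km: μ = v²r = (6.88)² × 7710 = 3.64948×10^5 km³/s².
The Hohmann ellipse has a_t = (r₁ + r₂)/2 = 31555 km.
At apoapsis, r = 55400 km.
From the vis-viva equation, v = √[μ(2/r − 1/a_t)] = 1.269 km/s.

v = 1.27 km/s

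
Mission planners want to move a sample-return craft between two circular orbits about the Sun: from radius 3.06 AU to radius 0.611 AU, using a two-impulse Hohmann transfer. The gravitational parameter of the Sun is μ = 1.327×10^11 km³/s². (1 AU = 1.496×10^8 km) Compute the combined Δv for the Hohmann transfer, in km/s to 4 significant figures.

In km: r₁ = 3.06 × 1.496×10^8 = 4.57776×10^8 km; r₂ = 0.611 × 1.496×10^8 = 9.14056×10^7 km.
Transfer-ellipse semi-major axis a_t = (r₁ + r₂)/2 = (4.57776×10^8 + 9.14056×10^7)/2 = 2.745908×10^8 km.
Circular speed at r₁: v₁ = √(μ/r₁) = √(1.327×10^11/4.57776×10^8) = 17.0259 km/s.
Transfer-orbit speed at r₁ (vis-viva): v_a = √[μ(2/r₁ − 1/a_t)] = 9.82319 km/s.
First burn Δv₁ = |v_a − v₁| = 7.2027 km/s.
Circular speed at r₂: v₂ = √(μ/r₂) = 38.102 km/s.
Transfer-orbit speed at r₂: v_p = √[μ(2/r₂ − 1/a_t)] = 49.196 km/s.
Second burn Δv₂ = |v₂ − v_p| = 11.094 km/s.
Δv = Δv₁ + Δv₂ = 7.2027 + 11.094 = 18.30 km/s.

Δv = 18.30 km/s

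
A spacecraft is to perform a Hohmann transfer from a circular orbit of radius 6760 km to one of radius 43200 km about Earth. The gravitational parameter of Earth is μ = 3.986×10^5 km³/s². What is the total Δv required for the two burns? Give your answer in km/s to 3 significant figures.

Semi-major axis of the transfer orbit: a_t = (6760 + 43200)/2 = 24980 km.
Circular speed at r₁: v₁ = √(μ/r₁) = √(3.986×10^5/6760) = 7.67883 km/s.
Transfer-orbit speed at r₁ (v² = μ(2/r − 1/a)): v_p = √[μ(2/r₁ − 1/a_t)] = 10.0981 km/s.
First burn Δv₁ = |v_p − v₁| = 2.4193 km/s.
Circular speed at r₂: v₂ = √(μ/r₂) = 3.0376 km/s.
Transfer-orbit speed at r₂: v_a = √[μ(2/r₂ − 1/a_t)] = 1.5802 km/s.
Second burn Δv₂ = |v₂ − v_a| = 1.4574 km/s.
Total Δv = Δv₁ + Δv₂ = 3.877 km/s.

Δv = 3.88 km/s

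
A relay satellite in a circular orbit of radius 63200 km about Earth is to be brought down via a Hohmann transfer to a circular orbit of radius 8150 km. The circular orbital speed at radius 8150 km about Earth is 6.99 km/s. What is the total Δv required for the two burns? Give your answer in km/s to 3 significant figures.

From the circular-orbit relation v² = μ/r at r = 8150 km: μ = v²r = (6.99)² × 8150 = 3.98210×10^5 km³/s².
The Hohmann ellipse has a_t = (r₁ + r₂)/2 = 35675 km.
Circular speed at r₁: v₁ = √(μ/r₁) = √(3.98210×10^5/63200) = 2.510 km/s.
Transfer-orbit speed at r₁ (v² = μ(2/r − 1/a)): v_a = √[μ(2/r₁ − 1/a_t)] = 1.200 km/s.
First burn Δv₁ = |v_a − v₁| = 1.310 km/s.
Circular speed at r₂: v₂ = √(μ/r₂) = 6.990 km/s.
Transfer-orbit speed at r₂: v_p = √[μ(2/r₂ − 1/a_t)] = 9.304 km/s.
Second burn Δv₂ = |v₂ − v_p| = 2.314 km/s.
Total Δv = Δv₁ + Δv₂ = 3.624 km/s.

Δv = 3.62 km/s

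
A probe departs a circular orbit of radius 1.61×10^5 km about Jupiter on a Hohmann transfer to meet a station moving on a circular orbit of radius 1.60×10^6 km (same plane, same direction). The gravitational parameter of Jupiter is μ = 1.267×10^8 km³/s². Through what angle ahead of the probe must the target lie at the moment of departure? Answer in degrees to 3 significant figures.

Transfer-ellipse semi-major axis a_t = (r₁ + r₂)/2 = (1.610×10^5 + 1.600×10^6)/2 = 8.805×10^5 km.
The half-period of the transfer ellipse is t = π√(a_t³/μ) = 2.3060×10^5 s.
Target angular speed ω₂ = √(μ/r₂³) = 5.5617×10^-6 rad/s.
Angle swept by the target during transfer: ω₂·t = 1.2825 rad = 73.48°.
Arrival is 180° from departure on the ellipse, so φ = 180° − 73.48° = 107°.

φ = 107°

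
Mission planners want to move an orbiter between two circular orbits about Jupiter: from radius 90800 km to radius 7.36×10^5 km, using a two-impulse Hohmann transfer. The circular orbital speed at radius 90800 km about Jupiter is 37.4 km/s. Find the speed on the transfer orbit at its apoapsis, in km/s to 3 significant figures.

v = 6.16 km/s

From the circular-orbit relation v² = μ/r at r = 90800 km: μ = v²r = (37.4)² × 90800 = 1.27007×10^8 km³/s².
Semi-major axis of the transfer orbit: a_t = (90800 + 7.360×10^5)/2 = 4.134×10^5 km.
At apoapsis, r = 7.360×10^5 km.
Applying v² = μ(2/r − 1/a_t): v = 6.156 km/s.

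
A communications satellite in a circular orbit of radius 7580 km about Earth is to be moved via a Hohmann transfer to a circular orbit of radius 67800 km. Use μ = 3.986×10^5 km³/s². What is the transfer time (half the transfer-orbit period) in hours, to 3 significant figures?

Transfer-ellipse semi-major axis a_t = (r₁ + r₂)/2 = (7580 + 67800)/2 = 37690 km.
By Kepler's third law the transfer-orbit period is T = 2π√(a_t³/μ), so t = T/2 = 36410 s.
Converting: 36410 s ÷ 3600 s/hour = 10.1 hours.

t = 10.1 hours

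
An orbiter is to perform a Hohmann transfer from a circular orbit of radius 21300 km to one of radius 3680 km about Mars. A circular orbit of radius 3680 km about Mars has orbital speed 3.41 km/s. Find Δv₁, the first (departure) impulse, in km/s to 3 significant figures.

From the circular-orbit relation v² = μ/r at r = 3680 km: μ = v²r = (3.41)² × 3680 = 42791.4 km³/s².
Semi-major axis of the transfer orbit: a_t = (21300 + 3680)/2 = 12490 km.
On the circular orbit at r = 21300 km, v_c = √(μ/r) = 1.4174 km/s.
Transfer-orbit speed at the same r (vis-viva, a = a_t): v_t = √[μ(2/r − 1/a_t)] = 0.76936 km/s.
Δv₁ = |v_t − v_c| = |0.76936 − 1.4174| = 0.6480 km/s.

Δv₁ = 0.648 km/s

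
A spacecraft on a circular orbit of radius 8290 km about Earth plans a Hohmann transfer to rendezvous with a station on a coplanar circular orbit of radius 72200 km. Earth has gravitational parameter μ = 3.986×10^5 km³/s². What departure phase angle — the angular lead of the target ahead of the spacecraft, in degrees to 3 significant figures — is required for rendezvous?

φ = 105°

Transfer-ellipse semi-major axis a_t = (r₁ + r₂)/2 = (8290 + 72200)/2 = 40245 km.
Transfer time t = π√(a_t³/μ) = 40174 s.
Target angular speed ω₂ = √(μ/r₂³) = 3.2543×10^-5 rad/s.
Angle swept by the target during transfer: ω₂·t = 1.3074 rad = 74.91°.
The spacecraft traverses 180° on the transfer ellipse, so the target must lead by 180° − 74.91° = 105°.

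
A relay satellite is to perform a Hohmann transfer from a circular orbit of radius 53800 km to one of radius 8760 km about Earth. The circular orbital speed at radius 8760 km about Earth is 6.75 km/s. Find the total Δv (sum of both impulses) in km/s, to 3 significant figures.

Δv = 3.38 km/s

From the circular-orbit relation v² = μ/r at r = 8760 km: μ = v²r = (6.75)² × 8760 = 3.99128×10^5 km³/s².
The Hohmann ellipse has a_t = (r₁ + r₂)/2 = 31280 km.
At r₁ the circular-orbit speed is v₁ = √(μ/r₁) = 2.7237 km/s.
On the transfer ellipse at r₁, vis-viva equation gives v_a = √[μ(2/r₁ − 1/a_t)] = 1.4414 km/s.
First burn Δv₁ = |v_a − v₁| = 1.2823 km/s.
At r₂, v₂ = √(μ/r₂) = 6.7500 km/s.
Transfer-orbit speed at r₂: v_p = √[μ(2/r₂ − 1/a_t)] = 8.8524 km/s.
Second burn Δv₂ = |v₂ − v_p| = 2.1024 km/s.
Δv = Δv₁ + Δv₂ = 1.2823 + 2.1024 = 3.385 km/s.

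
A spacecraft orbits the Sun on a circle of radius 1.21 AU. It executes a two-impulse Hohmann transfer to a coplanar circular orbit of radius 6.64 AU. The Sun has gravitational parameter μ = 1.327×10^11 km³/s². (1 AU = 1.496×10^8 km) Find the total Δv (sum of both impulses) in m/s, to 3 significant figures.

In km: r₁ = 1.21 × 1.496×10^8 = 1.81016×10^8 km; r₂ = 6.64 × 1.496×10^8 = 9.93344×10^8 km.
Transfer-ellipse semi-major axis a_t = (r₁ + r₂)/2 = (1.81016×10^8 + 9.93344×10^8)/2 = 5.8718×10^8 km.
Circular speed at r₁: v₁ = √(μ/r₁) = √(1.327×10^11/1.81016×10^8) = 27.0755 km/s.
Transfer-orbit speed at r₁ (vis-viva): v_p = √[μ(2/r₁ − 1/a_t)] = 35.2161 km/s.
First burn Δv₁ = |v_p − v₁| = 8.141 km/s.
Circular speed at r₂: v₂ = √(μ/r₂) = 11.558 km/s.
Transfer-orbit speed at r₂: v_a = √[μ(2/r₂ − 1/a_t)] = 6.4174 km/s.
Second burn Δv₂ = |v₂ − v_a| = 5.141 km/s.
Δv = Δv₁ + Δv₂ = 8.141 + 5.141 = 13.28 km/s.

Δv = 13300 m/s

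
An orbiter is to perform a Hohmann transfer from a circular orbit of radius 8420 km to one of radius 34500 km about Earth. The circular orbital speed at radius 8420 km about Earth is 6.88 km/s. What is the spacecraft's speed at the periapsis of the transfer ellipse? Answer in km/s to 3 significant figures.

From the circular-orbit relation v² = μ/r at r = 8420 km: μ = v²r = (6.88)² × 8420 = 3.98556×10^5 km³/s².
Transfer-ellipse semi-major axis a_t = (r₁ + r₂)/2 = (8420 + 34500)/2 = 21460 km.
At periapsis, r = 8420 km.
Vis-viva: v = √[μ(2/r − 1/a_t)] = √[3.98556×10^5 × (2/8420 − 1/21460)] = 8.723 km/s.

v = 8.72 km/s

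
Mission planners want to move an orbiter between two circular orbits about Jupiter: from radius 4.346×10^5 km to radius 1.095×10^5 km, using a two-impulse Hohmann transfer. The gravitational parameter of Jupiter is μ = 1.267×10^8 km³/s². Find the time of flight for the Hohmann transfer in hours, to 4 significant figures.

Transfer-ellipse semi-major axis a_t = (r₁ + r₂)/2 = (4.346×10^5 + 1.095×10^5)/2 = 2.7205×10^5 km.
Transfer time t = π√(a_t³/μ) = π√((2.7205×10^5)³ / 1.267×10^8) = 39600 s.
Converting: 39600 s ÷ 3600 s/hour = 11.00 hours.

t = 11.00 hours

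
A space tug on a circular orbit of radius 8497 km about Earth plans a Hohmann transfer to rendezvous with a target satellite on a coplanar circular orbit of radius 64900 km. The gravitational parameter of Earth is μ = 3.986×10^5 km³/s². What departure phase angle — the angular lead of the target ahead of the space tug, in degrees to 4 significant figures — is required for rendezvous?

φ = 103.5°

Transfer-ellipse semi-major axis a_t = (r₁ + r₂)/2 = (8497 + 64900)/2 = 36698.5 km.
Transfer time t = π√(a_t³/μ) = 34982.7 s.
The target's mean motion on its circular orbit is ω₂ = √(μ/r₂³) = 3.81858×10^-5 rad/s.
Angle swept by the target during transfer: ω₂·t = 1.3358 rad = 76.54°.
The space tug traverses 180° on the transfer ellipse, so the target must lead by 180° − 76.54° = 103.5°.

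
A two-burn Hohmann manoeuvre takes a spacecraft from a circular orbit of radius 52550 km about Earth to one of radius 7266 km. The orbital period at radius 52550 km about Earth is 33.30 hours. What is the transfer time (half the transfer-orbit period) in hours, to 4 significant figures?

t = 7.149 hours

From Kepler's third law T² = 4π²r³/μ at r = 52550 km, T = 33.30 hours = 33.30 × 3600 s = 1.1988×10^5 s: μ = 4π²r³/T² = 3.98643×10^5 km³/s².
The Hohmann ellipse has a_t = (r₁ + r₂)/2 = 29908 km.
Transfer time t = π√(a_t³/μ) = π√((29908)³ / 3.98643×10^5) = 25736 s.
Converting: 25736 s ÷ 3600 s/hour = 7.149 hours.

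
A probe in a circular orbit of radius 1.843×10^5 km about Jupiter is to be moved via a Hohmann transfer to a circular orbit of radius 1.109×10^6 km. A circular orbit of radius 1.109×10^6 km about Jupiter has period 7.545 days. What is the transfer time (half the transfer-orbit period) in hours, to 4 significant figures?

t = 40.31 hours

From Kepler's third law T² = 4π²r³/μ at r = 1.109×10^6 km, T = 7.545 days = 7.545 × 86400 s = 6.51888×10^5 s: μ = 4π²r³/T² = 1.26709×10^8 km³/s².
Semi-major axis of the transfer orbit: a_t = (1.843×10^5 + 1.109×10^6)/2 = 6.4665×10^5 km.
By Kepler's third law the transfer-orbit period is T = 2π√(a_t³/μ), so t = T/2 = 1.451×10^5 s.
Converting: 1.451×10^5 s ÷ 3600 s/hour = 40.31 hours.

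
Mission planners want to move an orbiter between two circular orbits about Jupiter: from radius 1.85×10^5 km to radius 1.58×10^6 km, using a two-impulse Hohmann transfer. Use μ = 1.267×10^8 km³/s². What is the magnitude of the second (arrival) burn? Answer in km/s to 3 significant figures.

Δv₂ = 4.85 km/s

Transfer-ellipse semi-major axis a_t = (r₁ + r₂)/2 = (1.850×10^5 + 1.580×10^6)/2 = 8.825×10^5 km.
On the circular orbit at r = 1.580×10^6 km, v_c = √(μ/r) = 8.955 km/s.
Transfer-orbit speed at the same r (vis-viva, a = a_t): v_t = √[μ(2/r − 1/a_t)] = 4.100 km/s.
Δv₂ = |v_t − v_c| = |4.100 − 8.955| = 4.855 km/s.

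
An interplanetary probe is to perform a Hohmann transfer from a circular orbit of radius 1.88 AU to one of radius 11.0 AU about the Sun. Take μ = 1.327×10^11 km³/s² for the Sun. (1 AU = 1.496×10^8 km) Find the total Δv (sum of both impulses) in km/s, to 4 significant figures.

Δv = 10.80 km/s

In km: r₁ = 1.88 × 1.496×10^8 = 2.81248×10^8 km; r₂ = 11.0 × 1.496×10^8 = 1.6456×10^9 km.
Semi-major axis of the transfer orbit: a_t = (2.81248×10^8 + 1.6456×10^9)/2 = 9.63424×10^8 km.
Circular speed at r₁: v₁ = √(μ/r₁) = √(1.327×10^11/2.81248×10^8) = 21.7215 km/s.
Transfer-orbit speed at r₁ (v² = μ(2/r − 1/a)): v_p = √[μ(2/r₁ − 1/a_t)] = 28.3886 km/s.
First burn Δv₁ = |v_p − v₁| = 6.6671 km/s.
At r₂, v₂ = √(μ/r₂) = 8.97994 km/s.
Transfer-orbit speed at r₂: v_a = √[μ(2/r₂ − 1/a_t)] = 4.85187 km/s.
Second burn Δv₂ = |v₂ − v_a| = 4.1281 km/s.
Total Δv = Δv₁ + Δv₂ = 10.80 km/s.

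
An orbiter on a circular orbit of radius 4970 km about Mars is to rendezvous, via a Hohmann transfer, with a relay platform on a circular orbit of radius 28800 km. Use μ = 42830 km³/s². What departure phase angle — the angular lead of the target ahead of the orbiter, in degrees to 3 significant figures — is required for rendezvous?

The Hohmann ellipse has a_t = (r₁ + r₂)/2 = 16885 km.
Transfer time t = π√(a_t³/μ) = 33310 s.
Target angular speed ω₂ = √(μ/r₂³) = 4.234×10^-5 rad/s.
Angle swept by the target during transfer: ω₂·t = 1.4103 rad = 80.80°.
Arrival is 180° from departure on the ellipse, so φ = 180° − 80.80° = 99.2°.

φ = 99.2°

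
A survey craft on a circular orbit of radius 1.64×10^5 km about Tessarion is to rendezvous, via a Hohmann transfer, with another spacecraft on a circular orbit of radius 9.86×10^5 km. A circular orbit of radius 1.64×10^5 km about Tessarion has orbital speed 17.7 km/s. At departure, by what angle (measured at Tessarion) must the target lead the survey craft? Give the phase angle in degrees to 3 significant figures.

φ = 99.8°

From the circular-orbit relation v² = μ/r at r = 1.64×10^5 km: μ = v²r = (17.7)² × 1.64×10^5 = 5.13796×10^7 km³/s².
Semi-major axis of the transfer orbit: a_t = (1.640×10^5 + 9.860×10^5)/2 = 5.750×10^5 km.
Transfer time t = π√(a_t³/μ) = 1.911×10^5 s.
Target angular speed ω₂ = √(μ/r₂³) = 7.321×10^-6 rad/s.
Angle swept by the target during transfer: ω₂·t = 1.399 rad = 80.16°.
The survey craft traverses 180° on the transfer ellipse, so the target must lead by 180° − 80.16° = 99.8°.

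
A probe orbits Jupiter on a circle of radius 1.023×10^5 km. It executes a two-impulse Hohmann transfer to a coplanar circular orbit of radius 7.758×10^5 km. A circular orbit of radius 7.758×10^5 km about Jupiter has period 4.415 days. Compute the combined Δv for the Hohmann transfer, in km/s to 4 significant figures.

Δv = 18.20 km/s

From Kepler's third law T² = 4π²r³/μ at r = 7.758×10^5 km, T = 4.415 days = 4.415 × 86400 s = 3.81456×10^5 s: μ = 4π²r³/T² = 1.26684×10^8 km³/s².
The Hohmann ellipse has a_t = (r₁ + r₂)/2 = 4.3905×10^5 km.
At r₁ the circular-orbit speed is v₁ = √(μ/r₁) = 35.19 km/s.
Transfer-orbit speed at r₁ (vis-viva equation): v_p = √[μ(2/r₁ − 1/a_t)] = 46.78 km/s.
First burn Δv₁ = |v_p − v₁| = 11.59 km/s.
Circular speed at r₂: v₂ = √(μ/r₂) = 12.7787 km/s.
Transfer-orbit speed at r₂: v_a = √[μ(2/r₂ − 1/a_t)] = 6.16831 km/s.
Second burn Δv₂ = |v₂ − v_a| = 6.610 km/s.
Total Δv = Δv₁ + Δv₂ = 18.20 km/s.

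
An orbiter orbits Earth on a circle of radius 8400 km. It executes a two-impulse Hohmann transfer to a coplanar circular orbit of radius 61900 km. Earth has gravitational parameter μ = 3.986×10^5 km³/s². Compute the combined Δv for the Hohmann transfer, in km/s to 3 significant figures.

Δv = 3.55 km/s

Semi-major axis of the transfer orbit: a_t = (8400 + 61900)/2 = 35150 km.
Circular speed at r₁: v₁ = √(μ/r₁) = √(3.986×10^5/8400) = 6.8886 km/s.
Transfer-orbit speed at r₁ (vis-viva): v_p = √[μ(2/r₁ − 1/a_t)] = 9.1414 km/s.
First burn Δv₁ = |v_p − v₁| = 2.253 km/s.
At r₂, v₂ = √(μ/r₂) = 2.538 km/s.
Transfer-orbit speed at r₂: v_a = √[μ(2/r₂ − 1/a_t)] = 1.241 km/s.
Second burn Δv₂ = |v₂ − v_a| = 1.297 km/s.
Δv = Δv₁ + Δv₂ = 2.253 + 1.297 = 3.550 km/s.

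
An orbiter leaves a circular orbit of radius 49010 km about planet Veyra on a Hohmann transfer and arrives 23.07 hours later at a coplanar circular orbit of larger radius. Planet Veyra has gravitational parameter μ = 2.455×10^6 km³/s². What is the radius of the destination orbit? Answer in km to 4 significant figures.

r₂ = 1.904×10^5 km

Transfer time t = 23.07 hours = 83052 s, and t = π√(a_t³/μ).
So a_t = (μ t²/π²)^(1/3) = (2.455×10^6 × (83052)² / π²)^(1/3) = 1.1972×10^5 km.
Since a_t = (r₁ + r₂)/2, r₂ = 2a_t − r₁ = 2×1.1972×10^5 − 49010 = 1.9043×10^5 km.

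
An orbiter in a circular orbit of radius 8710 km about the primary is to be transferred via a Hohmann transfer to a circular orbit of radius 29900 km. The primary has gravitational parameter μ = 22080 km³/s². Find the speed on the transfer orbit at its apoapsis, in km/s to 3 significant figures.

v = 0.577 km/s

Semi-major axis of the transfer orbit: a_t = (8710 + 29900)/2 = 19305 km.
The apoapsis of the transfer ellipse is at r = 29900 km.
From the vis-viva equation, v = √[μ(2/r − 1/a_t)] = 0.5772 km/s.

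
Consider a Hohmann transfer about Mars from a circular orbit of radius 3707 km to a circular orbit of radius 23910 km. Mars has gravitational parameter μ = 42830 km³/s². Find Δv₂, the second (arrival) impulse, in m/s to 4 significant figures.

Transfer-ellipse semi-major axis a_t = (r₁ + r₂)/2 = (3707 + 23910)/2 = 13808.5 km.
On the circular orbit at r = 23910 km, v_c = √(μ/r) = 1.3384 km/s.
Transfer-orbit speed at the same r (vis-viva, a = a_t): v_t = √[μ(2/r − 1/a_t)] = 0.69346 km/s.
Δv₂ = |v_t − v_c| = |0.69346 − 1.3384| = 0.6449 km/s.

Δv₂ = 644.9 m/s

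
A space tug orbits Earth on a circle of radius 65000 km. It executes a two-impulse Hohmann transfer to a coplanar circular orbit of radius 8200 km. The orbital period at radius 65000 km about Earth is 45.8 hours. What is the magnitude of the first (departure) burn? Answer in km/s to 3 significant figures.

Δv₁ = 1.30 km/s

From Kepler's third law T² = 4π²r³/μ at r = 65000 km, T = 45.8 hours = 45.8 × 3600 s = 1.6488×10^5 s: μ = 4π²r³/T² = 3.98808×10^5 km³/s².
The Hohmann ellipse has a_t = (r₁ + r₂)/2 = 36600 km.
On the circular orbit at r = 65000 km, v_c = √(μ/r) = 2.477 km/s.
Transfer-orbit speed at the same r (vis-viva, a = a_t): v_t = √[μ(2/r − 1/a_t)] = 1.172 km/s.
Δv₁ = |v_t − v_c| = |1.172 − 2.477| = 1.305 km/s.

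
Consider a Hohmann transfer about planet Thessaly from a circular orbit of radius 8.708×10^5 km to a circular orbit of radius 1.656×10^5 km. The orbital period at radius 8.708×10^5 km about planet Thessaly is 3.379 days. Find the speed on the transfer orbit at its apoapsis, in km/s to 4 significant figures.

From Kepler's third law T² = 4π²r³/μ at r = 8.708×10^5 km, T = 3.379 days = 3.379 × 86400 s = 2.919456×10^5 s: μ = 4π²r³/T² = 3.05852×10^8 km³/s².
Semi-major axis of the transfer orbit: a_t = (8.708×10^5 + 1.656×10^5)/2 = 5.182×10^5 km.
At apoapsis, r = 8.708×10^5 km.
Vis-viva: v = √[μ(2/r − 1/a_t)] = √[3.05852×10^8 × (2/8.708×10^5 − 1/5.182×10^5)] = 10.59 km/s.

v = 10.59 km/s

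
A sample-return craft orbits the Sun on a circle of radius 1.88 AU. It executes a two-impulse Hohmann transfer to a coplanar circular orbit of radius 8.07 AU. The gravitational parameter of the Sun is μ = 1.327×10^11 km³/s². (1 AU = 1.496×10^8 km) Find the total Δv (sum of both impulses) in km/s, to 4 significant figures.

Δv = 9.983 km/s

In km: r₁ = 1.88 × 1.496×10^8 = 2.81248×10^8 km; r₂ = 8.07 × 1.496×10^8 = 1.207272×10^9 km.
The Hohmann ellipse has a_t = (r₁ + r₂)/2 = 7.4426×10^8 km.
Circular speed at r₁: v₁ = √(μ/r₁) = √(1.327×10^11/2.81248×10^8) = 21.7215 km/s.
On the transfer ellipse at r₁, vis-viva equation gives v_p = √[μ(2/r₁ − 1/a_t)] = 27.6650 km/s.
First burn Δv₁ = |v_p − v₁| = 5.9435 km/s.
Circular speed at r₂: v₂ = √(μ/r₂) = 10.48414 km/s.
Transfer-orbit speed at r₂: v_a = √[μ(2/r₂ − 1/a_t)] = 6.444887 km/s.
Second burn Δv₂ = |v₂ − v_a| = 4.0393 km/s.
Total Δv = Δv₁ + Δv₂ = 9.983 km/s.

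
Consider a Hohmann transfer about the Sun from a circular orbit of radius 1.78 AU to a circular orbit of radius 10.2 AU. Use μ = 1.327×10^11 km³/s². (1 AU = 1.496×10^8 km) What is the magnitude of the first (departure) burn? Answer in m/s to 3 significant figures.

Δv₁ = 6810 m/s

In km: r₁ = 1.78 × 1.496×10^8 = 2.66288×10^8 km; r₂ = 10.2 × 1.496×10^8 = 1.52592×10^9 km.
Transfer-ellipse semi-major axis a_t = (r₁ + r₂)/2 = (2.66288×10^8 + 1.52592×10^9)/2 = 8.96104×10^8 km.
Circular speed at r = 2.66288×10^8 km: v_c = √(μ/r) = 22.323 km/s.
Transfer-orbit speed at the same r (vis-viva, a = a_t): v_t = √[μ(2/r − 1/a_t)] = 29.130 km/s.
Δv₁ = |v_t − v_c| = |29.130 − 22.323| = 6.807 km/s.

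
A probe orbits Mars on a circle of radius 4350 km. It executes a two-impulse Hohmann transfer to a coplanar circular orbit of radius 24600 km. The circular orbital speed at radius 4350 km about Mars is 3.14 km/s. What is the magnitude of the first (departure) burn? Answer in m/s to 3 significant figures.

Δv₁ = 953 m/s

From the circular-orbit relation v² = μ/r at r = 4350 km: μ = v²r = (3.14)² × 4350 = 42889.3 km³/s².
The Hohmann ellipse has a_t = (r₁ + r₂)/2 = 14475 km.
Circular speed at r = 4350 km: v_c = √(μ/r) = 3.1400 km/s.
Vis-viva on the transfer ellipse at r = 4350 km gives v_t = √[μ(2/r − 1/a_t)] = 4.0934 km/s.
Δv₁ = |v_t − v_c| = |4.0934 − 3.1400| = 0.9534 km/s.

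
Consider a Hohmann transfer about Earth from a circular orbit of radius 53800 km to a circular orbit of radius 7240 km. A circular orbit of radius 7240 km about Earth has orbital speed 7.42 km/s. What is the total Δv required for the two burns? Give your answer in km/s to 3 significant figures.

Δv = 3.83 km/s

From the circular-orbit relation v² = μ/r at r = 7240 km: μ = v²r = (7.42)² × 7240 = 3.98608×10^5 km³/s².
Transfer-ellipse semi-major axis a_t = (r₁ + r₂)/2 = (53800 + 7240)/2 = 30520 km.
At r₁ the circular-orbit speed is v₁ = √(μ/r₁) = 2.722 km/s.
On the transfer ellipse at r₁, vis-viva gives v_a = √[μ(2/r₁ − 1/a_t)] = 1.326 km/s.
First burn Δv₁ = |v_a − v₁| = 1.396 km/s.
Circular speed at r₂: v₂ = √(μ/r₂) = 7.420 km/s.
Transfer-orbit speed at r₂: v_p = √[μ(2/r₂ − 1/a_t)] = 9.852 km/s.
Second burn Δv₂ = |v₂ − v_p| = 2.432 km/s.
Δv = Δv₁ + Δv₂ = 1.396 + 2.432 = 3.828 km/s.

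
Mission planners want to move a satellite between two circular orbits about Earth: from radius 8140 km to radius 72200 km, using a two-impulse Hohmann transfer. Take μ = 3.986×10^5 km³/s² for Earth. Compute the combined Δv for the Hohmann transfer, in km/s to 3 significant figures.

The Hohmann ellipse has a_t = (r₁ + r₂)/2 = 40170 km.
At r₁ the circular-orbit speed is v₁ = √(μ/r₁) = 6.998 km/s.
On the transfer ellipse at r₁, v² = μ(2/r − 1/a) gives v_p = √[μ(2/r₁ − 1/a_t)] = 9.382 km/s.
First burn Δv₁ = |v_p − v₁| = 2.384 km/s.
At r₂, v₂ = √(μ/r₂) = 2.350 km/s.
Transfer-orbit speed at r₂: v_a = √[μ(2/r₂ − 1/a_t)] = 1.058 km/s.
Second burn Δv₂ = |v₂ − v_a| = 1.292 km/s.
Total Δv = Δv₁ + Δv₂ = 3.676 km/s.

Δv = 3.68 km/s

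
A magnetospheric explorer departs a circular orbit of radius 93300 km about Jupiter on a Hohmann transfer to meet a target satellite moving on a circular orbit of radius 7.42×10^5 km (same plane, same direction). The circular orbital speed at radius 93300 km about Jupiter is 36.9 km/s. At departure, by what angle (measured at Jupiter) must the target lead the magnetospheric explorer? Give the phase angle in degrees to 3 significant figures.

φ = 104°

From the circular-orbit relation v² = μ/r at r = 93300 km: μ = v²r = (36.9)² × 93300 = 1.27038×10^8 km³/s².
The Hohmann ellipse has a_t = (r₁ + r₂)/2 = 4.1765×10^5 km.
Transfer time t = π√(a_t³/μ) = 75231.8 s.
Target angular speed ω₂ = √(μ/r₂³) = 1.76344×10^-5 rad/s.
Angle swept by the target during transfer: ω₂·t = 1.3267 rad = 76.01°.
The magnetospheric explorer traverses 180° on the transfer ellipse, so the target must lead by 180° − 76.01° = 104°.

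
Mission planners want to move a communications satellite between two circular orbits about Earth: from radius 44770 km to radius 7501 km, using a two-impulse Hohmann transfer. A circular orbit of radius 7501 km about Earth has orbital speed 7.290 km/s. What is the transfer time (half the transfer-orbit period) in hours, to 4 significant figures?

From the circular-orbit relation v² = μ/r at r = 7501 km: μ = v²r = (7.290)² × 7501 = 3.98634×10^5 km³/s².
Transfer-ellipse semi-major axis a_t = (r₁ + r₂)/2 = (44770 + 7501)/2 = 26135.5 km.
By Kepler's third law the transfer-orbit period is T = 2π√(a_t³/μ), so t = T/2 = 21024 s.
Converting: 21024 s ÷ 3600 s/hour = 5.840 hours.

t = 5.840 hours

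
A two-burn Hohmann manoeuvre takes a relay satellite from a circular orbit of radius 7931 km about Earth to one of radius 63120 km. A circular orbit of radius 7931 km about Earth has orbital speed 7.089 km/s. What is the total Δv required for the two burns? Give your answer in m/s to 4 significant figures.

Δv = 3686 m/s

From the circular-orbit relation v² = μ/r at r = 7931 km: μ = v²r = (7.089)² × 7931 = 3.98564×10^5 km³/s².
The Hohmann ellipse has a_t = (r₁ + r₂)/2 = 35525.5 km.
At r₁ the circular-orbit speed is v₁ = √(μ/r₁) = 7.089 km/s.
On the transfer ellipse at r₁, v² = μ(2/r − 1/a) gives v_p = √[μ(2/r₁ − 1/a_t)] = 9.449 km/s.
First burn Δv₁ = |v_p − v₁| = 2.360 km/s.
At r₂, v₂ = √(μ/r₂) = 2.513 km/s.
Transfer-orbit speed at r₂: v_a = √[μ(2/r₂ − 1/a_t)] = 1.187 km/s.
Second burn Δv₂ = |v₂ − v_a| = 1.326 km/s.
Δv = Δv₁ + Δv₂ = 2.360 + 1.326 = 3.686 km/s.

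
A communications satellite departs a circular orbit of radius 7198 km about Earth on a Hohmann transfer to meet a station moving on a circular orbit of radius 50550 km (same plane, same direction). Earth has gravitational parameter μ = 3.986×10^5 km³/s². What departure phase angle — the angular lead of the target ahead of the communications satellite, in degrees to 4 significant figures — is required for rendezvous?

φ = 102.3°

Transfer-ellipse semi-major axis a_t = (r₁ + r₂)/2 = (7198 + 50550)/2 = 28874 km.
Transfer time t = π√(a_t³/μ) = 24414.2 s.
The target's mean motion on its circular orbit is ω₂ = √(μ/r₂³) = 5.55504×10^-5 rad/s.
Angle swept by the target during transfer: ω₂·t = 1.35622 rad = 77.71°.
The communications satellite traverses 180° on the transfer ellipse, so the target must lead by 180° − 77.71° = 102.3°.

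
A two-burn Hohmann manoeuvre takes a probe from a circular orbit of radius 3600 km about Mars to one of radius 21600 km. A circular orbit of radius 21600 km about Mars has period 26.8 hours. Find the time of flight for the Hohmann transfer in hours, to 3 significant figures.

From Kepler's third law T² = 4π²r³/μ at r = 21600 km, T = 26.8 hours = 26.8 × 3600 s = 96480 s: μ = 4π²r³/T² = 42741.2 km³/s².
Transfer-ellipse semi-major axis a_t = (r₁ + r₂)/2 = (3600 + 21600)/2 = 12600 km.
By Kepler's third law the transfer-orbit period is T = 2π√(a_t³/μ), so t = T/2 = 21490 s.
Converting: 21490 s ÷ 3600 s/hour = 5.97 hours.

t = 5.97 hours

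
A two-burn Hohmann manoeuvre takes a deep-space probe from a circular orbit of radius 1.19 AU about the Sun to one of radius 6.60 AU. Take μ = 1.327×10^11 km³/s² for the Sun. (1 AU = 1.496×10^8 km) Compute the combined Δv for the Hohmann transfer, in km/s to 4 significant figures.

In km: r₁ = 1.19 × 1.496×10^8 = 1.78024×10^8 km; r₂ = 6.60 × 1.496×10^8 = 9.8736×10^8 km.
Transfer-ellipse semi-major axis a_t = (r₁ + r₂)/2 = (1.78024×10^8 + 9.8736×10^8)/2 = 5.82692×10^8 km.
At r₁ the circular-orbit speed is v₁ = √(μ/r₁) = 27.302 km/s.
Transfer-orbit speed at r₁ (v² = μ(2/r − 1/a)): v_p = √[μ(2/r₁ − 1/a_t)] = 35.540 km/s.
First burn Δv₁ = |v_p − v₁| = 8.238 km/s.
At r₂, v₂ = √(μ/r₂) = 11.593 km/s.
Transfer-orbit speed at r₂: v_a = √[μ(2/r₂ − 1/a_t)] = 6.4079 km/s.
Second burn Δv₂ = |v₂ − v_a| = 5.185 km/s.
Δv = Δv₁ + Δv₂ = 8.238 + 5.185 = 13.42 km/s.

Δv = 13.42 km/s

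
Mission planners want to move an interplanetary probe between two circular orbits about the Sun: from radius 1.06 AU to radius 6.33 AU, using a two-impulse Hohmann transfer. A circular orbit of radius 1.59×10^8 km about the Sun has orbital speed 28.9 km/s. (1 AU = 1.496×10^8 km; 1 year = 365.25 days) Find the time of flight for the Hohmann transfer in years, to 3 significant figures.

t = 3.55 years

From the circular-orbit relation v² = μ/r at r = 1.59×10^8 km: μ = v²r = (28.9)² × 1.59×10^8 = 1.32798×10^11 km³/s².
In km: r₁ = 1.06 × 1.496×10^8 = 1.58576×10^8 km; r₂ = 6.33 × 1.496×10^8 = 9.46968×10^8 km.
The Hohmann ellipse has a_t = (r₁ + r₂)/2 = 5.52772×10^8 km.
Half the transfer-orbit period gives t = π√(a_t³/μ) = 1.120×10^8 s.
Converting: 1.120×10^8 s ÷ 3.15576×10^7 s/year (365.25 × 86400) = 3.55 years.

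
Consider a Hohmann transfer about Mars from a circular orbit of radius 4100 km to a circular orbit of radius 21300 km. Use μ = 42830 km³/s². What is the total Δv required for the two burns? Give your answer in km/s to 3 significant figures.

Semi-major axis of the transfer orbit: a_t = (4100 + 21300)/2 = 12700 km.
Circular speed at r₁: v₁ = √(μ/r₁) = √(42830/4100) = 3.2321 km/s.
Transfer-orbit speed at r₁ (vis-viva equation): v_p = √[μ(2/r₁ − 1/a_t)] = 4.1857 km/s.
First burn Δv₁ = |v_p − v₁| = 0.9536 km/s.
At r₂, v₂ = √(μ/r₂) = 1.418 km/s.
Transfer-orbit speed at r₂: v_a = √[μ(2/r₂ − 1/a_t)] = 0.8057 km/s.
Second burn Δv₂ = |v₂ − v_a| = 0.6123 km/s.
Total Δv = Δv₁ + Δv₂ = 1.566 km/s.

Δv = 1.57 km/s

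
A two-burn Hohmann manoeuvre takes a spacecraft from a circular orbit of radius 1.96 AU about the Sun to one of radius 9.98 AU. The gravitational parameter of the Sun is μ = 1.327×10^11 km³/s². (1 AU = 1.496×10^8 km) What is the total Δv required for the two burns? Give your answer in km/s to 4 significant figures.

In km: r₁ = 1.96 × 1.496×10^8 = 2.93216×10^8 km; r₂ = 9.98 × 1.496×10^8 = 1.493008×10^9 km.
Transfer-ellipse semi-major axis a_t = (r₁ + r₂)/2 = (2.93216×10^8 + 1.493008×10^9)/2 = 8.93112×10^8 km.
At r₁ the circular-orbit speed is v₁ = √(μ/r₁) = 21.274 km/s.
Transfer-orbit speed at r₁ (vis-viva equation): v_p = √[μ(2/r₁ − 1/a_t)] = 27.506 km/s.
First burn Δv₁ = |v_p − v₁| = 6.232 km/s.
At r₂, v₂ = √(μ/r₂) = 9.428 km/s.
Transfer-orbit speed at r₂: v_a = √[μ(2/r₂ − 1/a_t)] = 5.402 km/s.
Second burn Δv₂ = |v₂ − v_a| = 4.026 km/s.
Total Δv = Δv₁ + Δv₂ = 10.26 km/s.

Δv = 10.26 km/s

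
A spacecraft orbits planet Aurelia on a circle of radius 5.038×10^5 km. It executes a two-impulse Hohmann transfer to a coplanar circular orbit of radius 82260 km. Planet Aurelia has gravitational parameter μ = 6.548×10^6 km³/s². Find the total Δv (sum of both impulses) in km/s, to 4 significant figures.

Δv = 4.472 km/s

The Hohmann ellipse has a_t = (r₁ + r₂)/2 = 2.9303×10^5 km.
Circular speed at r₁: v₁ = √(μ/r₁) = √(6.548×10^6/5.038×10^5) = 3.605 km/s.
Transfer-orbit speed at r₁ (v² = μ(2/r − 1/a)): v_a = √[μ(2/r₁ − 1/a_t)] = 1.910 km/s.
First burn Δv₁ = |v_a − v₁| = 1.695 km/s.
Circular speed at r₂: v₂ = √(μ/r₂) = 8.9220 km/s.
Transfer-orbit speed at r₂: v_p = √[μ(2/r₂ − 1/a_t)] = 11.699 km/s.
Second burn Δv₂ = |v₂ − v_p| = 2.777 km/s.
Δv = Δv₁ + Δv₂ = 1.695 + 2.777 = 4.472 km/s.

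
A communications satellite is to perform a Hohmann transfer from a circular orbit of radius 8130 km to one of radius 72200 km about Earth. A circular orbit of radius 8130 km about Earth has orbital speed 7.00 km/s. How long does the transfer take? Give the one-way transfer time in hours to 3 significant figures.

From the circular-orbit relation v² = μ/r at r = 8130 km: μ = v²r = (7.00)² × 8130 = 3.98370×10^5 km³/s².
The Hohmann ellipse has a_t = (r₁ + r₂)/2 = 40165 km.
Half the transfer-orbit period gives t = π√(a_t³/μ) = 40070 s.
Converting: 40070 s ÷ 3600 s/hour = 11.1 hours.

t = 11.1 hours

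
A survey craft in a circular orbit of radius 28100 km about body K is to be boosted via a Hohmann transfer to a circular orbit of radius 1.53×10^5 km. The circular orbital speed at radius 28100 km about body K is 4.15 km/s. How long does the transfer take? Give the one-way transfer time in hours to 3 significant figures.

From the circular-orbit relation v² = μ/r at r = 28100 km: μ = v²r = (4.15)² × 28100 = 4.83952×10^5 km³/s².
Semi-major axis of the transfer orbit: a_t = (28100 + 1.530×10^5)/2 = 90550 km.
Half the transfer-orbit period gives t = π√(a_t³/μ) = 1.230×10^5 s.
Converting: 1.230×10^5 s ÷ 3600 s/hour = 34.2 hours.

t = 34.2 hours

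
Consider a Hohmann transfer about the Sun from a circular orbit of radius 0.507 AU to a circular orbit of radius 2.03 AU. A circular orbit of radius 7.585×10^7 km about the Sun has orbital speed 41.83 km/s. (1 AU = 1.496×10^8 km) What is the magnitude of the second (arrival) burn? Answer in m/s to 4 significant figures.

From the circular-orbit relation v² = μ/r at r = 7.585×10^7 km: μ = v²r = (41.83)² × 7.585×10^7 = 1.32718×10^11 km³/s².
In km: r₁ = 0.507 × 1.496×10^8 = 7.58472×10^7 km; r₂ = 2.03 × 1.496×10^8 = 3.03688×10^8 km.
The Hohmann ellipse has a_t = (r₁ + r₂)/2 = 1.897676×10^8 km.
Circular speed at r = 3.03688×10^8 km: v_c = √(μ/r) = 20.905 km/s.
Vis-viva on the transfer ellipse at r = 3.03688×10^8 km gives v_t = √[μ(2/r − 1/a_t)] = 13.216 km/s.
Δv₂ = |v_t − v_c| = |13.216 − 20.905| = 7.689 km/s.

Δv₂ = 7689 m/s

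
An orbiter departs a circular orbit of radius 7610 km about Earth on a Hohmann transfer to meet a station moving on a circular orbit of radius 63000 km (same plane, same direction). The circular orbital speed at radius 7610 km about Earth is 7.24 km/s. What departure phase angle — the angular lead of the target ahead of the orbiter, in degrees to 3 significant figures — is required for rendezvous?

From the circular-orbit relation v² = μ/r at r = 7610 km: μ = v²r = (7.24)² × 7610 = 3.98898×10^5 km³/s².
The Hohmann ellipse has a_t = (r₁ + r₂)/2 = 35305 km.
The half-period of the transfer ellipse is t = π√(a_t³/μ) = 32997 s.
Target angular speed ω₂ = √(μ/r₂³) = 3.9941×10^-5 rad/s.
Angle swept by the target during transfer: ω₂·t = 1.3179 rad = 75.51°.
Arrival is 180° from departure on the ellipse, so φ = 180° − 75.51° = 104°.

φ = 104°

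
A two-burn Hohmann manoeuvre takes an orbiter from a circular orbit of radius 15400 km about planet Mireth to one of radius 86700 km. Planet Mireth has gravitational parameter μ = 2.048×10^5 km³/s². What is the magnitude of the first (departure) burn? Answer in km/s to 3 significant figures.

Δv₁ = 1.11 km/s

Transfer-ellipse semi-major axis a_t = (r₁ + r₂)/2 = (15400 + 86700)/2 = 51050 km.
Circular speed at r = 15400 km: v_c = √(μ/r) = 3.6467 km/s.
Transfer-orbit speed at the same r (vis-viva, a = a_t): v_t = √[μ(2/r − 1/a_t)] = 4.7524 km/s.
Δv₁ = |v_t − v_c| = |4.7524 − 3.6467| = 1.106 km/s.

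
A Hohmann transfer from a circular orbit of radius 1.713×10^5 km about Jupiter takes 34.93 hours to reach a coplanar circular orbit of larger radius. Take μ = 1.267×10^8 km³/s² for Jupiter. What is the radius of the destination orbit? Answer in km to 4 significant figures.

Transfer time t = 34.93 hours = 1.25748×10^5 s, and t = π√(a_t³/μ).
So a_t = (μ t²/π²)^(1/3) = (1.267×10^8 × (1.25748×10^5)² / π²)^(1/3) = 5.8771×10^5 km.
Since a_t = (r₁ + r₂)/2, r₂ = 2a_t − r₁ = 2×5.8771×10^5 − 1.713×10^5 = 1.00412×10^6 km.

r₂ = 1.004×10^6 km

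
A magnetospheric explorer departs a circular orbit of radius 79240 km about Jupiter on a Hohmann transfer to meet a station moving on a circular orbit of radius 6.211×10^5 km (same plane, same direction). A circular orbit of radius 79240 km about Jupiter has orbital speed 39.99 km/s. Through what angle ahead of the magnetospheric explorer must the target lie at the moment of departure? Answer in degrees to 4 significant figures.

φ = 103.8°

From the circular-orbit relation v² = μ/r at r = 79240 km: μ = v²r = (39.99)² × 79240 = 1.26721×10^8 km³/s².
Semi-major axis of the transfer orbit: a_t = (79240 + 6.211×10^5)/2 = 3.5017×10^5 km.
The half-period of the transfer ellipse is t = π√(a_t³/μ) = 57830 s.
Target angular speed ω₂ = √(μ/r₂³) = 2.300×10^-5 rad/s.
Angle swept by the target during transfer: ω₂·t = 1.330 rad = 76.20°.
The magnetospheric explorer traverses 180° on the transfer ellipse, so the target must lead by 180° − 76.20° = 103.8°.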